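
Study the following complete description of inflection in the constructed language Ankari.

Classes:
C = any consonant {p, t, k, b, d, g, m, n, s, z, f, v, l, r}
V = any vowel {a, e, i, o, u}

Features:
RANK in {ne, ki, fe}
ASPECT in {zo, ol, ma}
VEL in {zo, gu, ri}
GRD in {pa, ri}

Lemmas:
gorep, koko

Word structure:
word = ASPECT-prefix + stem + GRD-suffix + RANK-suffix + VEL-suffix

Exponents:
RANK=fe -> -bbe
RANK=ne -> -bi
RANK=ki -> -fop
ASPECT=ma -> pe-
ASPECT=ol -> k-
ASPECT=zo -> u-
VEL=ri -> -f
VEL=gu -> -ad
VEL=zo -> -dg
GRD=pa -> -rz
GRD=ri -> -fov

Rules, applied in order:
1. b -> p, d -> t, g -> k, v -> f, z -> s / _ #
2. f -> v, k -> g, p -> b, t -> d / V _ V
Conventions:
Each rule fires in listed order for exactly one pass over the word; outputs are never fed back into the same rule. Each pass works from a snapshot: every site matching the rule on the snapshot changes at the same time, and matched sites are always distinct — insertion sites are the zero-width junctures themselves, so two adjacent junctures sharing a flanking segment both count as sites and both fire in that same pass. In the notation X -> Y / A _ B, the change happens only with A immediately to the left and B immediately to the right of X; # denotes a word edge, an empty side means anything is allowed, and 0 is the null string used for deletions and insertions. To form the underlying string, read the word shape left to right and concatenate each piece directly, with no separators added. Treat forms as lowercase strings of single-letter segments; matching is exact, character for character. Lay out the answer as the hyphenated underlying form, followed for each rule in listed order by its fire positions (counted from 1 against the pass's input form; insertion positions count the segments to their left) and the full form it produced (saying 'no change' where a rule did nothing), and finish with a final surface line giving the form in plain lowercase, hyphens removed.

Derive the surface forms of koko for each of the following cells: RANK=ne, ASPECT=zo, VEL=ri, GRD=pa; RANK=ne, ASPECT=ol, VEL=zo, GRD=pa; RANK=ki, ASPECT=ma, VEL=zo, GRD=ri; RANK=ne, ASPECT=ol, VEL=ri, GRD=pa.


cell RANK=ne, ASPECT=zo, VEL=ri, GRD=pa:
underlying: u-koko-rz-bi-f
1. b -> p, d -> t, g -> k, v -> f, z -> s / _ #: no change
2. f -> v, k -> g, p -> b, t -> d / V _ V: fires at position(s) 2, 4: ugogorzbif
surface: ugogorzbif

cell RANK=ne, ASPECT=ol, VEL=zo, GRD=pa:
underlying: k-koko-rz-bi-dg
1. b -> p, d -> t, g -> k, v -> f, z -> s / _ #: fires at position(s) 11: kkokorzbidk
2. f -> v, k -> g, p -> b, t -> d / V _ V: fires at position(s) 4: kkogorzbidk
surface: kkogorzbidk

cell RANK=ki, ASPECT=ma, VEL=zo, GRD=ri:
underlying: pe-koko-fov-fop-dg
1. b -> p, d -> t, g -> k, v -> f, z -> s / _ #: fires at position(s) 14: pekokofovfopdk
2. f -> v, k -> g, p -> b, t -> d / V _ V: fires at position(s) 3, 5, 7: pegogovovfopdk
surface: pegogovovfopdk

cell RANK=ne, ASPECT=ol, VEL=ri, GRD=pa:
underlying: k-koko-rz-bi-f
1. b -> p, d -> t, g -> k, v -> f, z -> s / _ #: no change
2. f -> v, k -> g, p -> b, t -> d / V _ V: fires at position(s) 4: kkogorzbif
surface: kkogorzbif


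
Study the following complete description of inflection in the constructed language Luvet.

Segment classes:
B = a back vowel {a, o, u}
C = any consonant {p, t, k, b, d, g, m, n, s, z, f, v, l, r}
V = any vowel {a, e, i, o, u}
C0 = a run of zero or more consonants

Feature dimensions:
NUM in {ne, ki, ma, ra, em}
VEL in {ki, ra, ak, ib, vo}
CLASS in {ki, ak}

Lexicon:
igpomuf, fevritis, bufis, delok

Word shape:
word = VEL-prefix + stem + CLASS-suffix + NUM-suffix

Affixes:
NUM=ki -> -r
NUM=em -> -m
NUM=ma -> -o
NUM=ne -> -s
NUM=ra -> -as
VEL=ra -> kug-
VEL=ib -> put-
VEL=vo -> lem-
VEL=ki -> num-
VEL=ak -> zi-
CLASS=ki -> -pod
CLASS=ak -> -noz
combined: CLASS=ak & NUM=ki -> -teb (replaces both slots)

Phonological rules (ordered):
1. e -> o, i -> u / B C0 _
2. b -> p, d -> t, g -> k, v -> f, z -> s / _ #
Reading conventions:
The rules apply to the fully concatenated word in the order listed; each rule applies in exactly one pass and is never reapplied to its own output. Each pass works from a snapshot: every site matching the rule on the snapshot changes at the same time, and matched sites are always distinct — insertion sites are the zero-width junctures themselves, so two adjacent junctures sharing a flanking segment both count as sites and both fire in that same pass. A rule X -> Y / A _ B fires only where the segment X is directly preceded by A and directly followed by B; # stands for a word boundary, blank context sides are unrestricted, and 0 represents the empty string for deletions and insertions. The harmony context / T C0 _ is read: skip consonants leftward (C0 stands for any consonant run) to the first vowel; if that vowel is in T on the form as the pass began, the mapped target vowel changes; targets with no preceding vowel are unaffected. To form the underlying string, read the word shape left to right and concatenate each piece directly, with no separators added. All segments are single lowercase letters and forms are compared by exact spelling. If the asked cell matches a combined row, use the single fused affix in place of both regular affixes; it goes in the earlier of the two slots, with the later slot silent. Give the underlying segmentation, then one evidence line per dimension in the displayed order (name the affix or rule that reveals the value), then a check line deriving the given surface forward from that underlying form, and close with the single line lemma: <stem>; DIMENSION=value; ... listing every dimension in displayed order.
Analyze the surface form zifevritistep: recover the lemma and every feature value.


underlying: zi-fevritis-teb
NUM=ki - signalled by the combined affix row
VEL=ak - signalled by the affix zi-
CLASS=ak - signalled by the combined affix row
check: zifevritisteb -> zifevritisteb -> zifevritistep
lemma: fevritis; NUM=ki; VEL=ak; CLASS=ak


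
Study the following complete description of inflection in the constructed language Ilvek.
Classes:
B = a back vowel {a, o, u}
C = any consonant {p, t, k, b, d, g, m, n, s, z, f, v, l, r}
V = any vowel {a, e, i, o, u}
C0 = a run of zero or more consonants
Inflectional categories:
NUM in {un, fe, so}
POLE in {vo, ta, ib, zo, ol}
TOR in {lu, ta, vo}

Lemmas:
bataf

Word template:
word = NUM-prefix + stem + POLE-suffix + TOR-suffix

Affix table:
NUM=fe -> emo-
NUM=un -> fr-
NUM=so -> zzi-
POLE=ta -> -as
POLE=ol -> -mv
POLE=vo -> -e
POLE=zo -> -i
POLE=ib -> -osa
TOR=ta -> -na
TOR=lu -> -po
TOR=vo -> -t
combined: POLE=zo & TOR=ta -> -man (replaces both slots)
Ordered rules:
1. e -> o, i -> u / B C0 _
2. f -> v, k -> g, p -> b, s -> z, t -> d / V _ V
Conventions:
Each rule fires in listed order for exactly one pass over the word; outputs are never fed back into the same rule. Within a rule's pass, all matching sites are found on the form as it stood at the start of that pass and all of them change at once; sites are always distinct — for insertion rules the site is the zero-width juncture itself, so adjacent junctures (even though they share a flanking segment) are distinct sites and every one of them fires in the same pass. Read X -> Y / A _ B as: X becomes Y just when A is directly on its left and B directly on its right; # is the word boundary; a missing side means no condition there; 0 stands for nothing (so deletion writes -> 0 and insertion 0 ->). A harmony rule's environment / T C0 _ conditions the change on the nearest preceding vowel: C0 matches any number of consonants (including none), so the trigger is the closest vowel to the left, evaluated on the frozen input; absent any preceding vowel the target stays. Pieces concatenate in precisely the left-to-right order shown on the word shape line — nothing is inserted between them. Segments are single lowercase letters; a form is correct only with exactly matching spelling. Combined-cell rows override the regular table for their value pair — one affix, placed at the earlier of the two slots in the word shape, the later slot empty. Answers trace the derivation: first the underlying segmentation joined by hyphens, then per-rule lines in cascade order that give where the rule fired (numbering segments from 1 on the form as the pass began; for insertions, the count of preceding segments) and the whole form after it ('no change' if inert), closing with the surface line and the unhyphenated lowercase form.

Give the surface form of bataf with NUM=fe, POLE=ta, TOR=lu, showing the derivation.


underlying: emo-bataf-as-po
1. e -> o, i -> u / B C0 _: no change
2. f -> v, k -> g, p -> b, s -> z, t -> d / V _ V: fires at position(s) 6, 8: emobadavaspo
surface: emobadavaspo


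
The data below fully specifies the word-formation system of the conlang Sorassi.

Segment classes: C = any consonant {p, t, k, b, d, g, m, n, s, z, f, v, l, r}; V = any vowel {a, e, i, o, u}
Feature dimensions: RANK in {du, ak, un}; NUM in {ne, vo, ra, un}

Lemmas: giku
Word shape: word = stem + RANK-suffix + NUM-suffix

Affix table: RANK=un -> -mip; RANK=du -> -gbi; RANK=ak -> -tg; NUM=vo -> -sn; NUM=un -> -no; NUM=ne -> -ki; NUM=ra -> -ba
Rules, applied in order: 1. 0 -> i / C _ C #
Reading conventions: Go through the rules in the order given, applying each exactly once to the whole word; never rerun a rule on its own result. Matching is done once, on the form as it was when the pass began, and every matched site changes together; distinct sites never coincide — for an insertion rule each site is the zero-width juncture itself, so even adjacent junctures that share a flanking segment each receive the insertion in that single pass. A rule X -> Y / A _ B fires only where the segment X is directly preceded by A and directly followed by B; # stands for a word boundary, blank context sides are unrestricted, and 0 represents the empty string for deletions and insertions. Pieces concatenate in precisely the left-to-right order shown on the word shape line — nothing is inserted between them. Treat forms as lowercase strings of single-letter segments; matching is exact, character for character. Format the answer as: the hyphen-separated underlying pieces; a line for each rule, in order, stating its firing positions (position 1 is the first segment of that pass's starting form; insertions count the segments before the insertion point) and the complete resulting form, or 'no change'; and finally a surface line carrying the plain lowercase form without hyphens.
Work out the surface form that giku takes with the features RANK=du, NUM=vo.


underlying: giku-gbi-sn
1. 0 -> i / C _ C #: inserts after position(s) 8: gikugbisin
surface: gikugbisin


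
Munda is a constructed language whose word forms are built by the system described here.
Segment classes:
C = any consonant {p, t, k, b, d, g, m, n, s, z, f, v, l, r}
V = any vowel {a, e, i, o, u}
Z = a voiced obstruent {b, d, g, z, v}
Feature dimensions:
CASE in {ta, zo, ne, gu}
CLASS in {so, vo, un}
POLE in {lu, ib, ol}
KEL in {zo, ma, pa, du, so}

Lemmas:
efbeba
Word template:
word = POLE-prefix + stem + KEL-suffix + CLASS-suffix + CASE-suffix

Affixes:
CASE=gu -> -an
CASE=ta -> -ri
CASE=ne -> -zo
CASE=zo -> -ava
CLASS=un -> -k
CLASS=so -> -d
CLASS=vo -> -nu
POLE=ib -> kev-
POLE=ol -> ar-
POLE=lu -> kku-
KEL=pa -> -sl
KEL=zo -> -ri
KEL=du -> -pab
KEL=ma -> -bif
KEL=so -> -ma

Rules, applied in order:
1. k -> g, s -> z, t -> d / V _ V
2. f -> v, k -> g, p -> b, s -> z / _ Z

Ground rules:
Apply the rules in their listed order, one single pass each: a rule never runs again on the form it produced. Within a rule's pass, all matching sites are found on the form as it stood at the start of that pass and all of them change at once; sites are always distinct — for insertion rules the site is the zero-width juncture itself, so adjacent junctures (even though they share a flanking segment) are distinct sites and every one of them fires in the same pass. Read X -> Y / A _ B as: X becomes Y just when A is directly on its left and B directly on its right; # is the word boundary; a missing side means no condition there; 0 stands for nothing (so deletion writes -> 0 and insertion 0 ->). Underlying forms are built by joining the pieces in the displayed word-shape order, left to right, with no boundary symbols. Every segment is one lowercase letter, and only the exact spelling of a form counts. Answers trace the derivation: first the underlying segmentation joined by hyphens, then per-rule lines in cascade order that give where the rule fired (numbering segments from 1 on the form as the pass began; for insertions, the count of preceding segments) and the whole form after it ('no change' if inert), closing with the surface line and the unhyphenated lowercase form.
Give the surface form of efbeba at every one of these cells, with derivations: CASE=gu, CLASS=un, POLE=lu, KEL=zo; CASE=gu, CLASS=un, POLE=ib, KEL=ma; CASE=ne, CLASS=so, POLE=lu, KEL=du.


cell CASE=gu, CLASS=un, POLE=lu, KEL=zo:
underlying: kku-efbeba-ri-k-an
1. k -> g, s -> z, t -> d / V _ V: fires at position(s) 12: kkuefbebarigan
2. f -> v, k -> g, p -> b, s -> z / _ Z: fires at position(s) 5: kkuevbebarigan
surface: kkuevbebarigan

cell CASE=gu, CLASS=un, POLE=ib, KEL=ma:
underlying: kev-efbeba-bif-k-an
1. k -> g, s -> z, t -> d / V _ V: no change
2. f -> v, k -> g, p -> b, s -> z / _ Z: fires at position(s) 5: kevevbebabifkan
surface: kevevbebabifkan

cell CASE=ne, CLASS=so, POLE=lu, KEL=du:
underlying: kku-efbeba-pab-d-zo
1. k -> g, s -> z, t -> d / V _ V: no change
2. f -> v, k -> g, p -> b, s -> z / _ Z: fires at position(s) 5: kkuevbebapabdzo
surface: kkuevbebapabdzo


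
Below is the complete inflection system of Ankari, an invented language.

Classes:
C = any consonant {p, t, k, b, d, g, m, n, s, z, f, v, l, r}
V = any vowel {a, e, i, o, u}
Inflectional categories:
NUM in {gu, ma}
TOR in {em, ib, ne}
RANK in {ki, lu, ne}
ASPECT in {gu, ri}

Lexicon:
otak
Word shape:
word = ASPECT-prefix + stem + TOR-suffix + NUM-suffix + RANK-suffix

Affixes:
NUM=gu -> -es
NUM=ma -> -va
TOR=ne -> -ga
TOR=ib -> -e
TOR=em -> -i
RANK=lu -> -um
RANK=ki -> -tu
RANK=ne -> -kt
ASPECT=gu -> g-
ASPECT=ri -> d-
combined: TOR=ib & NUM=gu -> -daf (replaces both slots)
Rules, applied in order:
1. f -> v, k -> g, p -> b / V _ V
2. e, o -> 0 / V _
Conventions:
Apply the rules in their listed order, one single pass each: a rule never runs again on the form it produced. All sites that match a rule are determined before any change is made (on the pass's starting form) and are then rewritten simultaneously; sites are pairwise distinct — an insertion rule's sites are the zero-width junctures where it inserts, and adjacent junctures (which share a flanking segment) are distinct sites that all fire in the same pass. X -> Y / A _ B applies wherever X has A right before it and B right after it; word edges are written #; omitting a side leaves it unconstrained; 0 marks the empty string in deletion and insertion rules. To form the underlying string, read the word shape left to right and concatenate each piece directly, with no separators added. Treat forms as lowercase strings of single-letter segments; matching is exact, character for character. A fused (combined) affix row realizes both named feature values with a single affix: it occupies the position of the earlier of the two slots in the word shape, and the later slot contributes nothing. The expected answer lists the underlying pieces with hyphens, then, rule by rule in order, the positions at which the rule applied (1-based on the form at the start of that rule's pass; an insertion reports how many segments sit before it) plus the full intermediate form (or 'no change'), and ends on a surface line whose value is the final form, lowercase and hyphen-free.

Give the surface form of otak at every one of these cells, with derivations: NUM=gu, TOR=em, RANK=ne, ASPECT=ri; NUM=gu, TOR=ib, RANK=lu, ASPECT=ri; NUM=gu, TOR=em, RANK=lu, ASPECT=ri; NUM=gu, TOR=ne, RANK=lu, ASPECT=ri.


cell NUM=gu, TOR=em, RANK=ne, ASPECT=ri:
underlying: d-otak-i-es-kt
1. f -> v, k -> g, p -> b / V _ V: fires at position(s) 5: dotagieskt
2. e, o -> 0 / V _: fires at position(s) 7: dotagiskt
surface: dotagiskt

cell NUM=gu, TOR=ib, RANK=lu, ASPECT=ri:
underlying: d-otak-daf-um
1. f -> v, k -> g, p -> b / V _ V: fires at position(s) 8: dotakdavum
2. e, o -> 0 / V _: no change
surface: dotakdavum

cell NUM=gu, TOR=em, RANK=lu, ASPECT=ri:
underlying: d-otak-i-es-um
1. f -> v, k -> g, p -> b / V _ V: fires at position(s) 5: dotagiesum
2. e, o -> 0 / V _: fires at position(s) 7: dotagisum
surface: dotagisum

cell NUM=gu, TOR=ne, RANK=lu, ASPECT=ri:
underlying: d-otak-ga-es-um
1. f -> v, k -> g, p -> b / V _ V: no change
2. e, o -> 0 / V _: fires at position(s) 8: dotakgasum
surface: dotakgasum


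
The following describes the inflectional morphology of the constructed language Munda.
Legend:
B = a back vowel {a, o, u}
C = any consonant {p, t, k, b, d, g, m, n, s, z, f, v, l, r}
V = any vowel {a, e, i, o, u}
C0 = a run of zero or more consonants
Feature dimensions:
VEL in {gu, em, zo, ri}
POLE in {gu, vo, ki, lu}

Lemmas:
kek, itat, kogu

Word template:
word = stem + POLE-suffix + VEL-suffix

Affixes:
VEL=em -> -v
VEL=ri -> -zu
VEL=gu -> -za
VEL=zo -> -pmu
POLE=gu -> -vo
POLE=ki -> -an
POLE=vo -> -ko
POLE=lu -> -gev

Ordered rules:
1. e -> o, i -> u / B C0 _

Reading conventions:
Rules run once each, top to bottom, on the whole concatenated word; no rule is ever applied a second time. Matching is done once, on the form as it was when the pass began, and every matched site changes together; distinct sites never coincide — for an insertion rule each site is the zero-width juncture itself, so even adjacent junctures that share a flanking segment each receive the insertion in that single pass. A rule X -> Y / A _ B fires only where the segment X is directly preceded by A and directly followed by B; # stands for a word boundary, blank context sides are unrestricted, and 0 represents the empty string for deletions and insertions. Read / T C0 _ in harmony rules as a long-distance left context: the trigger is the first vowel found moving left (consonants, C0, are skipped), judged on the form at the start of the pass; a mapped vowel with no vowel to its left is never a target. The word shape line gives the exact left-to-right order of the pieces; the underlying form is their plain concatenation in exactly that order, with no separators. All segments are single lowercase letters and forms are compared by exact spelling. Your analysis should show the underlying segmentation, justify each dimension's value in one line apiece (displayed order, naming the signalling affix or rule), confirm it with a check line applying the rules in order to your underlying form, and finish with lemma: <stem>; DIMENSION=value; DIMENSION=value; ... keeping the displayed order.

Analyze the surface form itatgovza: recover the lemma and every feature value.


underlying: itat-gev-za
VEL=gu - signalled by the affix -za
POLE=lu - signalled by the affix -gev
check: itatgevza -> itatgovza
lemma: itat; VEL=gu; POLE=lu


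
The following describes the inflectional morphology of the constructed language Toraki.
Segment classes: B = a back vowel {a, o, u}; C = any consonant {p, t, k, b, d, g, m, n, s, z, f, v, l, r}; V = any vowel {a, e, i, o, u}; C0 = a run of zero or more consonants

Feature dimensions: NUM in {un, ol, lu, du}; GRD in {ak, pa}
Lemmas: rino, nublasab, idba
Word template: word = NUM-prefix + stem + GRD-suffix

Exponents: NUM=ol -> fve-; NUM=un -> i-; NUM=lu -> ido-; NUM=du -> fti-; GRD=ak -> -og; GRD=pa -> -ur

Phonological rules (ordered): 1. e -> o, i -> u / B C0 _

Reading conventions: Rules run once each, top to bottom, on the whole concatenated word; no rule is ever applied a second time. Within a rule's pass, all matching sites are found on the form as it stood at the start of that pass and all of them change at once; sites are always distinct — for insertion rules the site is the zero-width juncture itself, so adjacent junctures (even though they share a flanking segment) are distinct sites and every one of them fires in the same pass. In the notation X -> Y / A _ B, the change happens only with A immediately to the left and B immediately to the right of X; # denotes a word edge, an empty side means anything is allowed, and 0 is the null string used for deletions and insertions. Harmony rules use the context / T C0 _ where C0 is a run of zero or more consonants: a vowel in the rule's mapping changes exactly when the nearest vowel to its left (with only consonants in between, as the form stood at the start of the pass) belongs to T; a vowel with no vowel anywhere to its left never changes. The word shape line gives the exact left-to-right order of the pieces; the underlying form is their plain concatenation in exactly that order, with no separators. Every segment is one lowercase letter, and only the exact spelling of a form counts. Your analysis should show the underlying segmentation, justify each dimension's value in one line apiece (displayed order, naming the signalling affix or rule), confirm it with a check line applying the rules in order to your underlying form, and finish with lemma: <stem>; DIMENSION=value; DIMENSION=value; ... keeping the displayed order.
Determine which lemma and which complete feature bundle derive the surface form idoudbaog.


underlying: ido-idba-og
NUM=lu - signalled by the affix ido-
GRD=ak - signalled by the affix -og
check: idoidbaog -> idoudbaog
lemma: idba; NUM=lu; GRD=ak


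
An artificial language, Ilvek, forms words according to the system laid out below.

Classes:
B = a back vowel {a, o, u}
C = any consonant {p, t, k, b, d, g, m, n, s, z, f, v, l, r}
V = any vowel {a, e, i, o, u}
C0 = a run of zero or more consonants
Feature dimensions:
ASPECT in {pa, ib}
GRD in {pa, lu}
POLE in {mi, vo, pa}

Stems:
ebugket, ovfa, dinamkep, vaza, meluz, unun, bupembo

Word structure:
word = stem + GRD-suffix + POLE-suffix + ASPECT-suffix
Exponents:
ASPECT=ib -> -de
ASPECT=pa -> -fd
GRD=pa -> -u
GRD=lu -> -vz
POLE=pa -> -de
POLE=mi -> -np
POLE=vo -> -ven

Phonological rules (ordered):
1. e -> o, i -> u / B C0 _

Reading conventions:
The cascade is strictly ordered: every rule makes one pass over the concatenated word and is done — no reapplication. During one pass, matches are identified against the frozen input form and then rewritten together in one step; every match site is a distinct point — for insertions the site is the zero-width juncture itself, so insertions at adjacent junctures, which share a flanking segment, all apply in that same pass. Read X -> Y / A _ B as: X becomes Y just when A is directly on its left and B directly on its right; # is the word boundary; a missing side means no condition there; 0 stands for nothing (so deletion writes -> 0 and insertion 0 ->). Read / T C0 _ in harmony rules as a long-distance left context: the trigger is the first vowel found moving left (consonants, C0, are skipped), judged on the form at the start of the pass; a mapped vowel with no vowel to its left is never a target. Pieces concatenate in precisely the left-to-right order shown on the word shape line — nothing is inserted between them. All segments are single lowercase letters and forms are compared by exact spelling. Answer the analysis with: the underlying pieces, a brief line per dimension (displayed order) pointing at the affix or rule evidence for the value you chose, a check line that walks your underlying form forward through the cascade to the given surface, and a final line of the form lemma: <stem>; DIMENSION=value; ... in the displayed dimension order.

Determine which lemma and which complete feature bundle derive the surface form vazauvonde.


underlying: vaza-u-ven-de
ASPECT=ib - signalled by the affix -de
GRD=pa - signalled by the affix -u
POLE=vo - signalled by the affix -ven
check: vazauvende -> vazauvonde
lemma: vaza; ASPECT=ib; GRD=pa; POLE=vo


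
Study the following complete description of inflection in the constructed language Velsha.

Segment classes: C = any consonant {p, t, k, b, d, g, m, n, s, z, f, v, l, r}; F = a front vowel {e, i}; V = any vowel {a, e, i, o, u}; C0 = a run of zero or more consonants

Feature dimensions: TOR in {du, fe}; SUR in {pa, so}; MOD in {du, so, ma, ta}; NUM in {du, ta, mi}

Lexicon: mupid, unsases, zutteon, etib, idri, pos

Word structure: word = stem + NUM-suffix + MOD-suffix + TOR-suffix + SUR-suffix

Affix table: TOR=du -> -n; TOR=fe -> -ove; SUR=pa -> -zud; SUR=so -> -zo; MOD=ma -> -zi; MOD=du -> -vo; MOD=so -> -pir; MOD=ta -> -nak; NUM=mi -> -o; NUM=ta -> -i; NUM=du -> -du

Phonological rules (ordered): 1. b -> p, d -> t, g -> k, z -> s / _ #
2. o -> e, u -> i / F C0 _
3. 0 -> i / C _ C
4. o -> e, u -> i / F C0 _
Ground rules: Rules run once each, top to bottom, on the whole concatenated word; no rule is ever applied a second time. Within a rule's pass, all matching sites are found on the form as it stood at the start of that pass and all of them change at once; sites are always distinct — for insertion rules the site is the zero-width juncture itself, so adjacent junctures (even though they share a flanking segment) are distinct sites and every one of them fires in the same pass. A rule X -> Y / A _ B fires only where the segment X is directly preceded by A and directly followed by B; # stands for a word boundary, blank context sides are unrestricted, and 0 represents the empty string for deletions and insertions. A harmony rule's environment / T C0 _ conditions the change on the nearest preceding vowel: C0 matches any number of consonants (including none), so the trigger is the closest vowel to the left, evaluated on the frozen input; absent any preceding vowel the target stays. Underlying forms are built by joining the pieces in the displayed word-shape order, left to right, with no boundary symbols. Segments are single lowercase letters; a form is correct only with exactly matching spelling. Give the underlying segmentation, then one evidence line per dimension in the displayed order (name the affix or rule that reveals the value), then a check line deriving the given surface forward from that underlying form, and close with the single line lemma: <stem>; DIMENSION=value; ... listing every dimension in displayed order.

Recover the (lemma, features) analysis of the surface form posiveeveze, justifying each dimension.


underlying: pos-i-vo-ove-zo
TOR=fe - signalled by the affix -ove
SUR=so - signalled by the affix -zo
MOD=du - signalled by the affix -vo
NUM=ta - signalled by the affix -i
check: posivoovezo -> posivoovezo -> posiveoveze -> posiveoveze -> posiveeveze
lemma: pos; TOR=fe; SUR=so; MOD=du; NUM=ta


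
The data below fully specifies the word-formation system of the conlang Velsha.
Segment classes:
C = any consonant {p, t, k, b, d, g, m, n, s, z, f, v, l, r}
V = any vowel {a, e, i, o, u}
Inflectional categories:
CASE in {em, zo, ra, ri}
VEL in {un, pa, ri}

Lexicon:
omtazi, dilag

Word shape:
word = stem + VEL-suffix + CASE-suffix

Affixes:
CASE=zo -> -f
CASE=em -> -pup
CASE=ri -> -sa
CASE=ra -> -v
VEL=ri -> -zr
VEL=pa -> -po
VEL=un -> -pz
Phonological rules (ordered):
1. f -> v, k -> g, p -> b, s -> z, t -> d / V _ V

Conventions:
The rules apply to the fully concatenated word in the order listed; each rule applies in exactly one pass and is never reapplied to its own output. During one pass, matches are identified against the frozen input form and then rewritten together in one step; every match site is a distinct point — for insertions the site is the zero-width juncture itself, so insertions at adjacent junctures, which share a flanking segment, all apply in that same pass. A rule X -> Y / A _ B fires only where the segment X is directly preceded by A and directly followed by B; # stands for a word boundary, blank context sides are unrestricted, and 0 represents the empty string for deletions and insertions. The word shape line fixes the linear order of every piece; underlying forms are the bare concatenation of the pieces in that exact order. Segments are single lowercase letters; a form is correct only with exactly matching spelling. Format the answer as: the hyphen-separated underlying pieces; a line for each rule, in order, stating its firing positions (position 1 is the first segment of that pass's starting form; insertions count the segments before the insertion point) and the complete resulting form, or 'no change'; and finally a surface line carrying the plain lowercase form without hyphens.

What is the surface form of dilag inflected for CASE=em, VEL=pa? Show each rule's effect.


underlying: dilag-po-pup
1. f -> v, k -> g, p -> b, s -> z, t -> d / V _ V: fires at position(s) 8: dilagpobup
surface: dilagpobup


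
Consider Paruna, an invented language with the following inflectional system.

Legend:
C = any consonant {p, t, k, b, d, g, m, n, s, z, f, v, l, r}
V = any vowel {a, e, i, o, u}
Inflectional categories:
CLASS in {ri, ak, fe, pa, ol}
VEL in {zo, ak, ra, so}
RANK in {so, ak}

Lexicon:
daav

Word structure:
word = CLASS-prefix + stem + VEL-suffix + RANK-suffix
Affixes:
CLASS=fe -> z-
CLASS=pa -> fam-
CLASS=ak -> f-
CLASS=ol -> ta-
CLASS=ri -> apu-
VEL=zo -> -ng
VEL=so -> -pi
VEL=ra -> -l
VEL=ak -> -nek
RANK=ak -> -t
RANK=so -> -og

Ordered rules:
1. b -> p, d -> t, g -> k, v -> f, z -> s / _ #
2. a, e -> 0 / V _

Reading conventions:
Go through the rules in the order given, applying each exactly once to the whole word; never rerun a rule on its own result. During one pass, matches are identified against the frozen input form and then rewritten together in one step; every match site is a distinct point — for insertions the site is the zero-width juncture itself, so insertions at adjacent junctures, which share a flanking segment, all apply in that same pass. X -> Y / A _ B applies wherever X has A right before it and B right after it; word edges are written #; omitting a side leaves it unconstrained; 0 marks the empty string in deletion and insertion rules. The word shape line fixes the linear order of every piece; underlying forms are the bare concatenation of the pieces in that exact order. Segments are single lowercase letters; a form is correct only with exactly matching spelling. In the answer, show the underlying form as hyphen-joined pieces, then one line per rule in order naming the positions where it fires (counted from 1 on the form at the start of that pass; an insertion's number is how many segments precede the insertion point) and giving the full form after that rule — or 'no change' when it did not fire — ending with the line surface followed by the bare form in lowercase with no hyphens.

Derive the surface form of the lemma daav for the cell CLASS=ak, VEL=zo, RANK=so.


underlying: f-daav-ng-og
1. b -> p, d -> t, g -> k, v -> f, z -> s / _ #: fires at position(s) 9: fdaavngok
2. a, e -> 0 / V _: fires at position(s) 4: fdavngok
surface: fdavngok


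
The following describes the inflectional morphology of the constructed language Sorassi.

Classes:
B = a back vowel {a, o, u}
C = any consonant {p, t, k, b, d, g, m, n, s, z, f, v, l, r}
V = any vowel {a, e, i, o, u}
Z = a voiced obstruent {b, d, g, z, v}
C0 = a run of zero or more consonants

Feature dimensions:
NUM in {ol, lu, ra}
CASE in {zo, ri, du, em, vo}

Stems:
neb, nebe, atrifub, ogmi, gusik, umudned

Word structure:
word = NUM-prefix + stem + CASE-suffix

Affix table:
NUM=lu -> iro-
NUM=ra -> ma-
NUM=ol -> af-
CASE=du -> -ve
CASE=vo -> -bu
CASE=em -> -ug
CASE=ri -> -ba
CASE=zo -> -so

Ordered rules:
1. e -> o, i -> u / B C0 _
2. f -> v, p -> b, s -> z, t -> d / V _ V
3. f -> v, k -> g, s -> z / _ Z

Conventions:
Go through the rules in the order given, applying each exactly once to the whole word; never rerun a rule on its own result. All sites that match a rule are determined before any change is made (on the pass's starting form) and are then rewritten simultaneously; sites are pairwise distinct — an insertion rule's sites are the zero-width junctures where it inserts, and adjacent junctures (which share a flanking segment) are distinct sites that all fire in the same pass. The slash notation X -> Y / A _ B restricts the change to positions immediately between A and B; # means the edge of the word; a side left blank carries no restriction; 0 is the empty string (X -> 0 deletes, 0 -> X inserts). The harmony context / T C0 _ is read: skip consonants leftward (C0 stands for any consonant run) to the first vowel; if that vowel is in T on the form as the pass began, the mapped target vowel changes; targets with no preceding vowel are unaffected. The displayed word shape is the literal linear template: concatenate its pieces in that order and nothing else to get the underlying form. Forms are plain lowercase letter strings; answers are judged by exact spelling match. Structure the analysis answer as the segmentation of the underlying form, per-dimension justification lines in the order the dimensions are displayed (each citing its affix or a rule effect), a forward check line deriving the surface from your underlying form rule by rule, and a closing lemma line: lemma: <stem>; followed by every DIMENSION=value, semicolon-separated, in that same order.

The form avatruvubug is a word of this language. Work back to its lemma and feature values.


underlying: af-atrifub-ug
NUM=ol - signalled by the affix af-
CASE=em - signalled by the affix -ug
check: afatrifubug -> afatrufubug -> avatruvubug -> avatruvubug
lemma: atrifub; NUM=ol; CASE=em


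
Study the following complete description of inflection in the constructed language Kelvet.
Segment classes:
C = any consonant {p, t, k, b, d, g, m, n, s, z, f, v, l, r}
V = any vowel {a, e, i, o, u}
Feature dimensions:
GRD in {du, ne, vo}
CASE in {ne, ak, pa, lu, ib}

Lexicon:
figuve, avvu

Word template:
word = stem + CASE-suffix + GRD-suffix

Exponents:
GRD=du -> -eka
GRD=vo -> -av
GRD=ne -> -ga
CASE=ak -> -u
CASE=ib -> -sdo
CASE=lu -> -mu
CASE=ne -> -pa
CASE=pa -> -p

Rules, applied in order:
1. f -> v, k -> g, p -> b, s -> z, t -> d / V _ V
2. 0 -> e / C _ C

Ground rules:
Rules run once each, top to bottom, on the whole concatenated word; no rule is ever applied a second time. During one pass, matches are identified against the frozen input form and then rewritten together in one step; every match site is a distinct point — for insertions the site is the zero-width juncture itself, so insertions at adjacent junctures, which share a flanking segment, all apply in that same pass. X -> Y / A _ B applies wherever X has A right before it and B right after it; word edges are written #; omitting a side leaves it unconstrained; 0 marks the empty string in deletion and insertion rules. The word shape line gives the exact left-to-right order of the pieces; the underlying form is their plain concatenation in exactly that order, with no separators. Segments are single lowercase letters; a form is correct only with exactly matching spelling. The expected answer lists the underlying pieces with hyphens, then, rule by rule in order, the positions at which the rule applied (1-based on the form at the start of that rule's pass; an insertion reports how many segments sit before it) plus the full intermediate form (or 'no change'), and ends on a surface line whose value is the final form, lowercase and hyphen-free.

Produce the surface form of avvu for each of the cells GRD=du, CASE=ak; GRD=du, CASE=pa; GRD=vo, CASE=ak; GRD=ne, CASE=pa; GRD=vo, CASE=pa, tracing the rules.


cell GRD=du, CASE=ak:
underlying: avvu-u-eka
1. f -> v, k -> g, p -> b, s -> z, t -> d / V _ V: fires at position(s) 7: avvuuega
2. 0 -> e / C _ C: inserts after position(s) 2: avevuuega
surface: avevuuega

cell GRD=du, CASE=pa:
underlying: avvu-p-eka
1. f -> v, k -> g, p -> b, s -> z, t -> d / V _ V: fires at position(s) 5, 7: avvubega
2. 0 -> e / C _ C: inserts after position(s) 2: avevubega
surface: avevubega

cell GRD=vo, CASE=ak:
underlying: avvu-u-av
1. f -> v, k -> g, p -> b, s -> z, t -> d / V _ V: no change
2. 0 -> e / C _ C: inserts after position(s) 2: avevuuav
surface: avevuuav

cell GRD=ne, CASE=pa:
underlying: avvu-p-ga
1. f -> v, k -> g, p -> b, s -> z, t -> d / V _ V: no change
2. 0 -> e / C _ C: inserts after position(s) 2, 5: avevupega
surface: avevupega

cell GRD=vo, CASE=pa:
underlying: avvu-p-av
1. f -> v, k -> g, p -> b, s -> z, t -> d / V _ V: fires at position(s) 5: avvubav
2. 0 -> e / C _ C: inserts after position(s) 2: avevubav
surface: avevubav


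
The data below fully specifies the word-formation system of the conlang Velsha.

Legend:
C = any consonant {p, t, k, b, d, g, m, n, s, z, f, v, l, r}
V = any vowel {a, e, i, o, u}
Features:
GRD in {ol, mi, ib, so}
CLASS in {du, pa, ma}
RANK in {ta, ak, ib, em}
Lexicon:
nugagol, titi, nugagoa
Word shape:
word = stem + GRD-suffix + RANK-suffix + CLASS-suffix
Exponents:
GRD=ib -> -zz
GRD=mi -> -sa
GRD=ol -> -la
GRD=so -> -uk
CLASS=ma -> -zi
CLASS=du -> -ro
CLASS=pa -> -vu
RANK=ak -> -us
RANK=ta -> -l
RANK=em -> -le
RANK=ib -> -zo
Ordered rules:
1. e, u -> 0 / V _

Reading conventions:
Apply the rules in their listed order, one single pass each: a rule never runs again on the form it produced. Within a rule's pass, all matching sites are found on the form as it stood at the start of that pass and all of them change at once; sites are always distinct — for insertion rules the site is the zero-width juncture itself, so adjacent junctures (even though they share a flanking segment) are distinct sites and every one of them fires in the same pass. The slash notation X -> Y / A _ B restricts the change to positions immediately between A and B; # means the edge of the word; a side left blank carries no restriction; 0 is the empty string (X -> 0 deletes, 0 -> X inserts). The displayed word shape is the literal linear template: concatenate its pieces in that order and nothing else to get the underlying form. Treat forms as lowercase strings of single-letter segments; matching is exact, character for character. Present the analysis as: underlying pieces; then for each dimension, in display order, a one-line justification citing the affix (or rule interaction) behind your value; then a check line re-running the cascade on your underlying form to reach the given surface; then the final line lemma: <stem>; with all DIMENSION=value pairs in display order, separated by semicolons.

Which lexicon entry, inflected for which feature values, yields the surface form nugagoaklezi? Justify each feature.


underlying: nugagoa-uk-le-zi
GRD=so - signalled by the affix -uk
CLASS=ma - signalled by the affix -zi
RANK=em - signalled by the affix -le
check: nugagoauklezi -> nugagoaklezi
lemma: nugagoa; GRD=so; CLASS=ma; RANK=em


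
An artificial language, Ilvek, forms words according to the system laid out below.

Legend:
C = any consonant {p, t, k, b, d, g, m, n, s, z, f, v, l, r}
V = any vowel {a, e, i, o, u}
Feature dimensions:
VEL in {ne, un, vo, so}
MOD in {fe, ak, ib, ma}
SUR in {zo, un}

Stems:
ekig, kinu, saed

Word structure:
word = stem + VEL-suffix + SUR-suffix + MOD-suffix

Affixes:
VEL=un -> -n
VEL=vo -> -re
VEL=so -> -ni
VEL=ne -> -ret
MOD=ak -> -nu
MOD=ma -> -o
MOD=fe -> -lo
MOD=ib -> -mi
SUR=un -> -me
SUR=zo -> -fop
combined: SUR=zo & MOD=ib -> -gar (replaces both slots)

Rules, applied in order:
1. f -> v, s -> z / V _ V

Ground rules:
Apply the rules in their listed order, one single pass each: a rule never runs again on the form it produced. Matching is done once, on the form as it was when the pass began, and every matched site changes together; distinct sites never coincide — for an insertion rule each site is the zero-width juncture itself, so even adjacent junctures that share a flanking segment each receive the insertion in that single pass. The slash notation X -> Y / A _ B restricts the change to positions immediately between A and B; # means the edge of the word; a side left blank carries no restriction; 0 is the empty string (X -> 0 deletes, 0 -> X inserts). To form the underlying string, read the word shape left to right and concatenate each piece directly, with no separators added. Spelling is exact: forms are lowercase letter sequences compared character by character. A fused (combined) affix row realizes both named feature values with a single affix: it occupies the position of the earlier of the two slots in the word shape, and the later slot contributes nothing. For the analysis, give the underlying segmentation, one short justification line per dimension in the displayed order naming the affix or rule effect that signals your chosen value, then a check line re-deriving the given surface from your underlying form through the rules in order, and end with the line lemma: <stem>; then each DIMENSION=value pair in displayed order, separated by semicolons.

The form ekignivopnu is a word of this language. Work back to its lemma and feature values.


underlying: ekig-ni-fop-nu
VEL=so - signalled by the affix -ni
MOD=ak - signalled by the affix -nu
SUR=zo - signalled by the affix -fop
check: ekignifopnu -> ekignivopnu
lemma: ekig; VEL=so; MOD=ak; SUR=zo
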